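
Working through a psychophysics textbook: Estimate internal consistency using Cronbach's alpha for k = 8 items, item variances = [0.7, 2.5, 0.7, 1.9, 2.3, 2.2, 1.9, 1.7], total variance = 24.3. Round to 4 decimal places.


alpha = (k/(k-1)) * (1 - sum(s_i^2)/s_total^2)
sum(item variances) = 13.9
k/(k-1) = 8/7 = 1.142857
1 - 13.9/24.3 = 1 - 0.572016 = 0.427984
alpha = 1.142857 * 0.427984
= 0.4891


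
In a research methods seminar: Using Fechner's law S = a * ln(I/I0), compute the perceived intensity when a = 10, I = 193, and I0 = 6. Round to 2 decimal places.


S = 10 * ln(193/6)
I/I0 = 32.166667
ln(32.166667) = 3.4709
S = 10 * 3.4709
= 34.71


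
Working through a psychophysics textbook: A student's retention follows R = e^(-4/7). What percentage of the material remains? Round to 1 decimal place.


R = e^(-t/S)
-t/S = -4/7 = -0.571429
R = e^(-0.571429) = 0.564718
Percentage = 0.564718 * 100
= 56.5


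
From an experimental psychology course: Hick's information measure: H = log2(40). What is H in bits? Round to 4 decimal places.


H = log2(n)
H = log2(40)
= 5.3219


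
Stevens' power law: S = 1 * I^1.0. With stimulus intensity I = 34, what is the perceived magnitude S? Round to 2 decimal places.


S = 1 * 34^1.0
34^1.0 = 34.0
S = 1 * 34.0
= 34.00


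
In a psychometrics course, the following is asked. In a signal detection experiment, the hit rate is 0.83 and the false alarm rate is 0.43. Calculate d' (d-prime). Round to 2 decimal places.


d' = z(HR) - z(FAR)
z(0.83) = 0.9542
z(0.43) = -0.1764
d' = 0.9542 - -0.1764
= 1.13


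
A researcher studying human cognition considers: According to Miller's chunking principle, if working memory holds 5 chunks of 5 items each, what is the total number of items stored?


Total items = chunks * items_per_chunk
= 5 * 5
= 25


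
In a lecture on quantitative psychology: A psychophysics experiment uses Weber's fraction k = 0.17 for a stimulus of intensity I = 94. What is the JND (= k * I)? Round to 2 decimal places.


JND = k * I
JND = 0.17 * 94
= 15.98


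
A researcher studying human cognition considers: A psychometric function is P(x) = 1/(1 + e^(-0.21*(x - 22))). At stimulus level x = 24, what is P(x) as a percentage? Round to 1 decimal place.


P(x) = 1/(1 + e^(-0.21*(24 - 22)))
Exponent = -0.21 * 2 = -0.42
e^(-0.42) = 0.657047
P = 1/(1 + 0.657047) = 0.603483
Percentage = 60.3


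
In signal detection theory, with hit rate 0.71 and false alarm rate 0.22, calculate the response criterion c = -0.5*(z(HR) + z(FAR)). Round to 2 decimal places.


c = -0.5 * (z(HR) + z(FAR))
z(0.71) = 0.5534
z(0.22) = -0.7722
c = -0.5 * (0.5534 + -0.7722)
= -0.5 * -0.2188
= 0.11


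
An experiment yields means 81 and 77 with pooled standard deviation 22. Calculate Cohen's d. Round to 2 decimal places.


Cohen's d = (M1 - M2) / S_pooled
= (81 - 77) / 22
= 4 / 22
= 0.18


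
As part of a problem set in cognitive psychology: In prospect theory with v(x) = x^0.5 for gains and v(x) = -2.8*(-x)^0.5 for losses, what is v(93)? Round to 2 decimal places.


Since x = 93 >= 0, use v(x) = x^0.5
93^0.5 = 9.6437
v(93) = 9.64


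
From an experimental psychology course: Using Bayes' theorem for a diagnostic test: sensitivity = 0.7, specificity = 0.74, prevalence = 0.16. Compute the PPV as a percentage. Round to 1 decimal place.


PPV = (sens * prev) / (sens * prev + (1-spec) * (1-prev))
Numerator = 0.7 * 0.16 = 0.112
P(positive and no disease) = (1 - spec) * (1 - prev) = (1 - 0.74) * (1 - 0.16) = 0.2184
Denominator = 0.112 + 0.2184 = 0.3304
PPV = 0.112 / 0.3304 = 0.338983
As percentage = 33.9


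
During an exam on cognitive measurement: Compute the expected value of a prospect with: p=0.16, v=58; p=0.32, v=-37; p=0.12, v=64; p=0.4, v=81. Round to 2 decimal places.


EU = sum(p_i * v_i)
0.16 * 58 = 9.28
0.32 * -37 = -11.84
0.12 * 64 = 7.68
0.4 * 81 = 32.4
EU = 9.28 + -11.84 + 7.68 + 32.4
= 37.52


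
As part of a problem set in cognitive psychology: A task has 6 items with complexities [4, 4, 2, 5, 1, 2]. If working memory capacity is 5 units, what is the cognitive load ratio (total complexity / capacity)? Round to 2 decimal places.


Total complexity = 4 + 4 + 2 + 5 + 1 + 2 = 18
Load = total / capacity = 18 / 5
= 3.60


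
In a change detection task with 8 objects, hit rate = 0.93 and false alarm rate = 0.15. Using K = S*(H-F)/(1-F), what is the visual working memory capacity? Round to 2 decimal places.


K = S * (H - F) / (1 - F)
H - F = 0.78
1 - F = 0.85
K = 8 * 0.78 / 0.85
= 7.34


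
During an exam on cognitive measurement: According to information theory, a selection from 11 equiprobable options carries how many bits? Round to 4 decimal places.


H = log2(n)
H = log2(11)
= 3.4594


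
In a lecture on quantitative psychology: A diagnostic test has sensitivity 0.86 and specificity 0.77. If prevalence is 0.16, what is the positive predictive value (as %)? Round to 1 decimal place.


PPV = (sens * prev) / (sens * prev + (1-spec) * (1-prev))
Numerator = 0.86 * 0.16 = 0.1376
P(positive and no disease) = (1 - spec) * (1 - prev) = (1 - 0.77) * (1 - 0.16) = 0.1932
Denominator = 0.1376 + 0.1932 = 0.3308
PPV = 0.1376 / 0.3308 = 0.415961
As percentage = 41.6


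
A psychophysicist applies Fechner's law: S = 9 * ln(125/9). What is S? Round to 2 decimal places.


S = 9 * ln(125/9)
I/I0 = 13.888889
ln(13.888889) = 2.6311
S = 9 * 2.6311
= 23.68


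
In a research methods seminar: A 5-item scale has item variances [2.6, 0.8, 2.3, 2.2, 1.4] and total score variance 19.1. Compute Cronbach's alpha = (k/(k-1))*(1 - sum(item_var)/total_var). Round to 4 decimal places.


alpha = (k/(k-1)) * (1 - sum(s_i^2)/s_total^2)
sum(item variances) = 9.3
k/(k-1) = 5/4 = 1.25
1 - 9.3/19.1 = 1 - 0.486911 = 0.513089
alpha = 1.25 * 0.513089
= 0.6414


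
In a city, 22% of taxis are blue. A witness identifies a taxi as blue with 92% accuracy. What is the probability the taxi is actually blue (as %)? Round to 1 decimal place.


P(blue | says blue) = P(says blue | blue)*P(blue) / [P(says blue | blue)*P(blue) + P(says blue | not blue)*P(not blue)]
Numerator = 0.92 * 0.22 = 0.2024
False identification = 0.08 * 0.78 = 0.0624
P = 0.2024 / (0.2024 + 0.0624)
= 0.2024 / 0.2648
As percentage = 76.4


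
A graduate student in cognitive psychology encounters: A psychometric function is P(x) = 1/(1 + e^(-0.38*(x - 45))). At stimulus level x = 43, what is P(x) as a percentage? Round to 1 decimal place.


P(x) = 1/(1 + e^(-0.38*(43 - 45)))
Exponent = -0.38 * -2 = 0.76
e^(0.76) = 2.138276
P = 1/(1 + 2.138276) = 0.318646
Percentage = 31.9


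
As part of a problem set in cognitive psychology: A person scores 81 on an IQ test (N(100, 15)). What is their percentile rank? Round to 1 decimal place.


z = (IQ - mean) / SD
z = (81 - 100) / 15 = -1.2667
Percentile = Phi(-1.2667) * 100
Phi(-1.2667) = 0.102631
= 10.3


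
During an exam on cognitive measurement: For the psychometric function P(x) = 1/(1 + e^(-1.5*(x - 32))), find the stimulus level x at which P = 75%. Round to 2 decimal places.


At P = 0.75: 0.75 = 1/(1 + e^(-k*(x-x0)))
Solving: e^(-k*(x-x0)) = 1/3
x = x0 + ln(3)/k
ln(3) = 1.0986
x = 32 + 1.0986/1.5
= 32 + 0.7324
= 32.73


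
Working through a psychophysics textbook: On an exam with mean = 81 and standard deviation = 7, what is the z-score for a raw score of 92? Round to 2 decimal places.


z = (X - mu) / sigma
= (92 - 81) / 7
= 11 / 7
= 1.57


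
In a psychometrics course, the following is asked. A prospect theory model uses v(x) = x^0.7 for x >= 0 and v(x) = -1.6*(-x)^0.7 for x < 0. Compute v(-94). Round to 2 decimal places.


Since x = -94 < 0, use v(x) = -lambda*(-x)^alpha
(-x) = 94
94^0.7 = 24.0541
v(-94) = -1.6 * 24.0541
= -38.49


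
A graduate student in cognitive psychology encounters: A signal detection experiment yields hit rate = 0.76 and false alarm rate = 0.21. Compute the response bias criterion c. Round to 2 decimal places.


c = -0.5 * (z(HR) + z(FAR))
z(0.76) = 0.7063
z(0.21) = -0.8064
c = -0.5 * (0.7063 + -0.8064)
= -0.5 * -0.1001
= 0.05


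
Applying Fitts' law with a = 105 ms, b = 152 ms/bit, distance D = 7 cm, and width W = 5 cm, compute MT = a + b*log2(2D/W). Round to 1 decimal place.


MT = 105 + 152 * log2(2*7/5)
2D/W = 2.8
log2(2.8) = 1.4854
MT = 105 + 152 * 1.4854
= 330.8 ms


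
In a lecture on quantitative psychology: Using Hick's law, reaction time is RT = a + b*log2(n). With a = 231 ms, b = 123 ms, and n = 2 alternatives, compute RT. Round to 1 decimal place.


RT = 231 + 123 * log2(2)
log2(2) = 1.0
RT = 231 + 123 * 1.0
= 231 + 123.0
= 354.0 ms


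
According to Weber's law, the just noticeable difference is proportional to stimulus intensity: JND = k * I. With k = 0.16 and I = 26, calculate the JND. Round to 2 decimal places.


JND = k * I
JND = 0.16 * 26
= 4.16


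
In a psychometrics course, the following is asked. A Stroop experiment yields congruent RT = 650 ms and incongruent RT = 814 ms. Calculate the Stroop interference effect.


Stroop effect = RT(incongruent) - RT(congruent)
= 814 - 650
= 164 ms


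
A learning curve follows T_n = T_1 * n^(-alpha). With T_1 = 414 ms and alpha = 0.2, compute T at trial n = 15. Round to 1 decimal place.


T_n = 414 * 15^(-0.2)
15^(-0.2) = 0.581811
T_n = 414 * 0.581811
= 240.9 ms


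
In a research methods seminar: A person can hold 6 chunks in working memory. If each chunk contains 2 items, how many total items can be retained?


Total items = chunks * items_per_chunk
= 6 * 2
= 12


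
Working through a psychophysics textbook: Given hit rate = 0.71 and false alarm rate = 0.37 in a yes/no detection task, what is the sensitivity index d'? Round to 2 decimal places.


d' = z(HR) - z(FAR)
z(0.71) = 0.5534
z(0.37) = -0.3319
d' = 0.5534 - -0.3319
= 0.89


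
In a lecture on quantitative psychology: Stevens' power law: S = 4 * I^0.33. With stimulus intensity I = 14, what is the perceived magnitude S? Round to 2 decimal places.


S = 4 * 14^0.33
14^0.33 = 2.389
S = 4 * 2.389
= 9.56


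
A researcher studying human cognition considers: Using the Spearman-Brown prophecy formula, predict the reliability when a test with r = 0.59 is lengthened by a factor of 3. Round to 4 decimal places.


r_new = n*r / (1 + (n-1)*r)
Numerator = 3 * 0.59 = 1.77
Denominator = 1 + 2 * 0.59 = 2.18
r_new = 1.77 / 2.18
= 0.8119


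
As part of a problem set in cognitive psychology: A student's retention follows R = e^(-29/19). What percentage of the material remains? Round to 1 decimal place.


R = e^(-t/S)
-t/S = -29/19 = -1.526316
R = e^(-1.526316) = 0.217335
Percentage = 0.217335 * 100
= 21.7


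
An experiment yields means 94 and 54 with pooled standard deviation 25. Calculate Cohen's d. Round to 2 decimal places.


Cohen's d = (M1 - M2) / S_pooled
= (94 - 54) / 25
= 40 / 25
= 1.60


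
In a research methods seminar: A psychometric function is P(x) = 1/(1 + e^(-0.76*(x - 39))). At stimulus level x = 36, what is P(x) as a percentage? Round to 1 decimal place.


P(x) = 1/(1 + e^(-0.76*(36 - 39)))
Exponent = -0.76 * -3 = 2.28
e^(2.28) = 9.77668
P = 1/(1 + 9.77668) = 0.092793
Percentage = 9.3


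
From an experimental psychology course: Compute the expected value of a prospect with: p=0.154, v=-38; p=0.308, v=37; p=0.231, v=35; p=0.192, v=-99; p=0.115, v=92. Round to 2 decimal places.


EU = sum(p_i * v_i)
0.154 * -38 = -5.852
0.308 * 37 = 11.396
0.231 * 35 = 8.085
0.192 * -99 = -19.008
0.115 * 92 = 10.58
EU = -5.852 + 11.396 + 8.085 + -19.008 + 10.58
= 5.20


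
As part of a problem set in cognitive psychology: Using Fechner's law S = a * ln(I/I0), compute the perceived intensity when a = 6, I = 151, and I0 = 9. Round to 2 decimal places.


S = 6 * ln(151/9)
I/I0 = 16.777778
ln(16.777778) = 2.8201
S = 6 * 2.8201
= 16.92


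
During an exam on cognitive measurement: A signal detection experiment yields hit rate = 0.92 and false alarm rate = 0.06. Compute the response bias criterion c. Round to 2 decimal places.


c = -0.5 * (z(HR) + z(FAR))
z(0.92) = 1.4051
z(0.06) = -1.5548
c = -0.5 * (1.4051 + -1.5548)
= -0.5 * -0.1497
= 0.07


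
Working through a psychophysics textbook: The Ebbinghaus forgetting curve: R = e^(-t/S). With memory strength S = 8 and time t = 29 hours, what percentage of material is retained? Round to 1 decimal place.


R = e^(-t/S)
-t/S = -29/8 = -3.625
R = e^(-3.625) = 0.026649
Percentage = 0.026649 * 100
= 2.7


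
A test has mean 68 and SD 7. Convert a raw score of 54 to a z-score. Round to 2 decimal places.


z = (X - mu) / sigma
= (54 - 68) / 7
= -14 / 7
= -2.00


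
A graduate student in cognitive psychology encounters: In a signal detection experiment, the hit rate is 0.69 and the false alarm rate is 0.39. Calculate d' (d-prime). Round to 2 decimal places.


d' = z(HR) - z(FAR)
z(0.69) = 0.4959
z(0.39) = -0.2793
d' = 0.4959 - -0.2793
= 0.78


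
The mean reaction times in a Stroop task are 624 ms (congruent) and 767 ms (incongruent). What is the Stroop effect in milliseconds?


Stroop effect = RT(incongruent) - RT(congruent)
= 767 - 624
= 143 ms


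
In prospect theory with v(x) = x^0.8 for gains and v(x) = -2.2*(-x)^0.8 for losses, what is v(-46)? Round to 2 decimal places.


Since x = -46 < 0, use v(x) = -lambda*(-x)^alpha
(-x) = 46
46^0.8 = 21.3898
v(-46) = -2.2 * 21.3898
= -47.06


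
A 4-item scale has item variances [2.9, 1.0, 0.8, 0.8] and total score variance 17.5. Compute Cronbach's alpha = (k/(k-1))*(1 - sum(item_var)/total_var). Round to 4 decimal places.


alpha = (k/(k-1)) * (1 - sum(s_i^2)/s_total^2)
sum(item variances) = 5.5
k/(k-1) = 4/3 = 1.333333
1 - 5.5/17.5 = 1 - 0.314286 = 0.685714
alpha = 1.333333 * 0.685714
= 0.9143


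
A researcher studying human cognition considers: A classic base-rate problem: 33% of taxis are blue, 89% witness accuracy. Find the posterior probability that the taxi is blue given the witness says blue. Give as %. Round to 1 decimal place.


P(blue | says blue) = P(says blue | blue)*P(blue) / [P(says blue | blue)*P(blue) + P(says blue | not blue)*P(not blue)]
Numerator = 0.89 * 0.33 = 0.2937
False identification = 0.11 * 0.67 = 0.0737
P = 0.2937 / (0.2937 + 0.0737)
= 0.2937 / 0.3674
As percentage = 79.9


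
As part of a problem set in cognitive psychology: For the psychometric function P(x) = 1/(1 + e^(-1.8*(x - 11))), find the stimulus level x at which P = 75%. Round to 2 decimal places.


At P = 0.75: 0.75 = 1/(1 + e^(-k*(x-x0)))
Solving: e^(-k*(x-x0)) = 1/3
x = x0 + ln(3)/k
ln(3) = 1.0986
x = 11 + 1.0986/1.8
= 11 + 0.6103
= 11.61


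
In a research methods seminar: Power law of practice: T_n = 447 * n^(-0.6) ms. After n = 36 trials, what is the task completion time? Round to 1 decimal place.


T_n = 447 * 36^(-0.6)
36^(-0.6) = 0.116471
T_n = 447 * 0.116471
= 52.1 ms


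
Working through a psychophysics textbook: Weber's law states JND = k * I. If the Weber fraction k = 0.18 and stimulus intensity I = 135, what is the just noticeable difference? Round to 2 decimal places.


JND = k * I
JND = 0.18 * 135
= 24.30


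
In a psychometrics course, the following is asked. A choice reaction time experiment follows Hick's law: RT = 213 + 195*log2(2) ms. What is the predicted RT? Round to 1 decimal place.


RT = 213 + 195 * log2(2)
log2(2) = 1.0
RT = 213 + 195 * 1.0
= 213 + 195.0
= 408.0 ms


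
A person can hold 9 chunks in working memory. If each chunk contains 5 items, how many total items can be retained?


Total items = chunks * items_per_chunk
= 9 * 5
= 45


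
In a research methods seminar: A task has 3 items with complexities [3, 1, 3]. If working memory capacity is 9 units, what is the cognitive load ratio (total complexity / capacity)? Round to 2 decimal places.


Total complexity = 3 + 1 + 3 = 7
Load = total / capacity = 7 / 9
= 0.78


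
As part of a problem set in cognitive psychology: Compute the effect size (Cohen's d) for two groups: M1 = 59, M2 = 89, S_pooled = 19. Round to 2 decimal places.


Cohen's d = (M1 - M2) / S_pooled
= (59 - 89) / 19
= -30 / 19
= -1.58


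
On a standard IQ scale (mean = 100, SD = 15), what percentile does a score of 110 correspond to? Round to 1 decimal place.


z = (IQ - mean) / SD
z = (110 - 100) / 15 = 0.6667
Percentile = Phi(0.6667) * 100
Phi(0.6667) = 0.747518
= 74.8


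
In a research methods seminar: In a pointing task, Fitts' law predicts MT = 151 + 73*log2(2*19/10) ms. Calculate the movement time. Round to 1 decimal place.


MT = 151 + 73 * log2(2*19/10)
2D/W = 3.8
log2(3.8) = 1.926
MT = 151 + 73 * 1.926
= 291.6 ms


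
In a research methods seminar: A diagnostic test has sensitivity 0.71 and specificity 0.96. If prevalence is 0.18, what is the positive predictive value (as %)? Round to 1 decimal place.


PPV = (sens * prev) / (sens * prev + (1-spec) * (1-prev))
Numerator = 0.71 * 0.18 = 0.1278
P(positive and no disease) = (1 - spec) * (1 - prev) = (1 - 0.96) * (1 - 0.18) = 0.0328
Denominator = 0.1278 + 0.0328 = 0.1606
PPV = 0.1278 / 0.1606 = 0.795766
As percentage = 79.6


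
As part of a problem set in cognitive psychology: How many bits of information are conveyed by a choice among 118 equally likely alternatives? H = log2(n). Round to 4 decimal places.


H = log2(n)
H = log2(118)
= 6.8826


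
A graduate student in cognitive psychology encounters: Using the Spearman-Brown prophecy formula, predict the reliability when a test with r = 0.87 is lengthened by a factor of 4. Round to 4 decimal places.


r_new = n*r / (1 + (n-1)*r)
Numerator = 4 * 0.87 = 3.48
Denominator = 1 + 3 * 0.87 = 3.61
r_new = 3.48 / 3.61
= 0.9640


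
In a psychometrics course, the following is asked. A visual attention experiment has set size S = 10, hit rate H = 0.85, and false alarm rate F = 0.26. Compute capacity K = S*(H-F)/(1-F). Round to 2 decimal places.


K = S * (H - F) / (1 - F)
H - F = 0.59
1 - F = 0.74
K = 10 * 0.59 / 0.74
= 7.97


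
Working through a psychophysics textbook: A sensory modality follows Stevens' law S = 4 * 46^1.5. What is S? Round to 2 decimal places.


S = 4 * 46^1.5
46^1.5 = 311.9872
S = 4 * 311.9872
= 1247.95


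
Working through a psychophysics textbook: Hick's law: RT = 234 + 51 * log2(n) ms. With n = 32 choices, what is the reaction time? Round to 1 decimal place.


RT = 234 + 51 * log2(32)
log2(32) = 5.0
RT = 234 + 51 * 5.0
= 234 + 255.0
= 489.0 ms


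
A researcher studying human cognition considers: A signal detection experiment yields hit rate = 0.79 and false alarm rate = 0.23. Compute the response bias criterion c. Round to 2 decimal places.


c = -0.5 * (z(HR) + z(FAR))
z(0.79) = 0.8064
z(0.23) = -0.7388
c = -0.5 * (0.8064 + -0.7388)
= -0.5 * 0.0676
= -0.03


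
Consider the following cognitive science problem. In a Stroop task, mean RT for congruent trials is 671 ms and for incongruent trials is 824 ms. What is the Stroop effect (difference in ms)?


Stroop effect = RT(incongruent) - RT(congruent)
= 824 - 671
= 153 ms


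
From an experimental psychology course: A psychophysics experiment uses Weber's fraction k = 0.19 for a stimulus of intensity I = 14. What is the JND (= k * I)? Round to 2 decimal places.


JND = k * I
JND = 0.19 * 14
= 2.66


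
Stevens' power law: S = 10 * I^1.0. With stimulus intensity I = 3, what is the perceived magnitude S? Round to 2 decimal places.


S = 10 * 3^1.0
3^1.0 = 3.0
S = 10 * 3.0
= 30.00


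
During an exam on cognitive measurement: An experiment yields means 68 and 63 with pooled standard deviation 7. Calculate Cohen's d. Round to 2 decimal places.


Cohen's d = (M1 - M2) / S_pooled
= (68 - 63) / 7
= 5 / 7
= 0.71


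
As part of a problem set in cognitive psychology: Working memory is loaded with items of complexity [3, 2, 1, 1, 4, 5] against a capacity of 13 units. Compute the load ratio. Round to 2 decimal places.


Total complexity = 3 + 2 + 1 + 1 + 4 + 5 = 16
Load = total / capacity = 16 / 13
= 1.23


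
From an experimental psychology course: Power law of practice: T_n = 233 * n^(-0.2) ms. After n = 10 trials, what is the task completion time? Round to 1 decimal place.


T_n = 233 * 10^(-0.2)
10^(-0.2) = 0.630957
T_n = 233 * 0.630957
= 147.0 ms


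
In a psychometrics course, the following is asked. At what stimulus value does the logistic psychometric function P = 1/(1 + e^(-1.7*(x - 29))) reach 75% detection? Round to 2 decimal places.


At P = 0.75: 0.75 = 1/(1 + e^(-k*(x-x0)))
Solving: e^(-k*(x-x0)) = 1/3
x = x0 + ln(3)/k
ln(3) = 1.0986
x = 29 + 1.0986/1.7
= 29 + 0.6462
= 29.65


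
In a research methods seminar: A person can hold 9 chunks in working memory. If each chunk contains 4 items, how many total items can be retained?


Total items = chunks * items_per_chunk
= 9 * 4
= 36


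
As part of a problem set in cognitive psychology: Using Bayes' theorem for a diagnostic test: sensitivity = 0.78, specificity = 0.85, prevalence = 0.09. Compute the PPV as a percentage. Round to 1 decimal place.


PPV = (sens * prev) / (sens * prev + (1-spec) * (1-prev))
Numerator = 0.78 * 0.09 = 0.0702
P(positive and no disease) = (1 - spec) * (1 - prev) = (1 - 0.85) * (1 - 0.09) = 0.1365
Denominator = 0.0702 + 0.1365 = 0.2067
PPV = 0.0702 / 0.2067 = 0.339623
As percentage = 34.0


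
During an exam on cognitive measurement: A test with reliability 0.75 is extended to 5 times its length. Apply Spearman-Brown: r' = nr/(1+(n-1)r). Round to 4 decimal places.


r_new = n*r / (1 + (n-1)*r)
Numerator = 5 * 0.75 = 3.75
Denominator = 1 + 4 * 0.75 = 4.0
r_new = 3.75 / 4.0
= 0.9375


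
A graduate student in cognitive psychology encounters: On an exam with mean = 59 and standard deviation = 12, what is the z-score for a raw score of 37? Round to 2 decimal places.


z = (X - mu) / sigma
= (37 - 59) / 12
= -22 / 12
= -1.83


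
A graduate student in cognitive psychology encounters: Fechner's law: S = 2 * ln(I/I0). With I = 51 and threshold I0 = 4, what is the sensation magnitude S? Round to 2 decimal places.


S = 2 * ln(51/4)
I/I0 = 12.75
ln(12.75) = 2.5455
S = 2 * 2.5455
= 5.09


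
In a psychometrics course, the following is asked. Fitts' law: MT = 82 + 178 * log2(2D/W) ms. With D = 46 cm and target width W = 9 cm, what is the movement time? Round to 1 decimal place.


MT = 82 + 178 * log2(2*46/9)
2D/W = 10.222222
log2(10.222222) = 3.3536
MT = 82 + 178 * 3.3536
= 678.9 ms


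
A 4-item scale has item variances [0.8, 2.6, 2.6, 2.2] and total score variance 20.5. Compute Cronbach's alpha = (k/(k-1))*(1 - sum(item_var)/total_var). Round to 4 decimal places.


alpha = (k/(k-1)) * (1 - sum(s_i^2)/s_total^2)
sum(item variances) = 8.2
k/(k-1) = 4/3 = 1.333333
1 - 8.2/20.5 = 1 - 0.4 = 0.6
alpha = 1.333333 * 0.6
= 0.8000


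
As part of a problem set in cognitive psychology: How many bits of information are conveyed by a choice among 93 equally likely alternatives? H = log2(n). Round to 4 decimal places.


H = log2(n)
H = log2(93)
= 6.5392


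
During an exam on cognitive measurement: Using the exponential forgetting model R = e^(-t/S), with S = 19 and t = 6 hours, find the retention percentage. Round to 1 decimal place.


R = e^(-t/S)
-t/S = -6/19 = -0.315789
R = e^(-0.315789) = 0.729213
Percentage = 0.729213 * 100
= 72.9


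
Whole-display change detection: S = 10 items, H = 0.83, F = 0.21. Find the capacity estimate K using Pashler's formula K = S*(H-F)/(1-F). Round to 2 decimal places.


K = S * (H - F) / (1 - F)
H - F = 0.62
1 - F = 0.79
K = 10 * 0.62 / 0.79
= 7.85


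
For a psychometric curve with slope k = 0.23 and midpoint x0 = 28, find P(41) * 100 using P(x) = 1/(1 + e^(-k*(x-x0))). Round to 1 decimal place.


P(x) = 1/(1 + e^(-0.23*(41 - 28)))
Exponent = -0.23 * 13 = -2.99
e^(-2.99) = 0.050287
P = 1/(1 + 0.050287) = 0.952121
Percentage = 95.2


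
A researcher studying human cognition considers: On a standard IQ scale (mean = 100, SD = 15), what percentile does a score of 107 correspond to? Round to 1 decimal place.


z = (IQ - mean) / SD
z = (107 - 100) / 15 = 0.4667
Percentile = Phi(0.4667) * 100
Phi(0.4667) = 0.679643
= 68.0


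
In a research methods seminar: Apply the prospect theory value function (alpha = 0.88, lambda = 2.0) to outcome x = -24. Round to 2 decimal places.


Since x = -24 < 0, use v(x) = -lambda*(-x)^alpha
(-x) = 24
24^0.88 = 16.3903
v(-24) = -2.0 * 16.3903
= -32.78


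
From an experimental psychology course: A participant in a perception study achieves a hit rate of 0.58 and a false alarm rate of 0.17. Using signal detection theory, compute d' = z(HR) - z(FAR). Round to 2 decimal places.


d' = z(HR) - z(FAR)
z(0.58) = 0.2019
z(0.17) = -0.9542
d' = 0.2019 - -0.9542
= 1.16


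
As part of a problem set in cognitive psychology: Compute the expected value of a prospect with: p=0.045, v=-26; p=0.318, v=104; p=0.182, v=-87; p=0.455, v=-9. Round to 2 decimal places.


EU = sum(p_i * v_i)
0.045 * -26 = -1.17
0.318 * 104 = 33.072
0.182 * -87 = -15.834
0.455 * -9 = -4.095
EU = -1.17 + 33.072 + -15.834 + -4.095
= 11.97


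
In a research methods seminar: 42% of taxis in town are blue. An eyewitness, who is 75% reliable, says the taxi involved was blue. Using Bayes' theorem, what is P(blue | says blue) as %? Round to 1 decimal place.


P(blue | says blue) = P(says blue | blue)*P(blue) / [P(says blue | blue)*P(blue) + P(says blue | not blue)*P(not blue)]
Numerator = 0.75 * 0.42 = 0.315
False identification = 0.25 * 0.58 = 0.145
P = 0.315 / (0.315 + 0.145)
= 0.315 / 0.46
As percentage = 68.5


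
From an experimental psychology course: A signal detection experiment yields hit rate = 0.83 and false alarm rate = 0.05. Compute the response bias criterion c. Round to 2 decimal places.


c = -0.5 * (z(HR) + z(FAR))
z(0.83) = 0.9542
z(0.05) = -1.6449
c = -0.5 * (0.9542 + -1.6449)
= -0.5 * -0.6907
= 0.35


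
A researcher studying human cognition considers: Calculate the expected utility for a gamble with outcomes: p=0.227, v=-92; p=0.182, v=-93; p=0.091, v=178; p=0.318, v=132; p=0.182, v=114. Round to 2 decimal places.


EU = sum(p_i * v_i)
0.227 * -92 = -20.884
0.182 * -93 = -16.926
0.091 * 178 = 16.198
0.318 * 132 = 41.976
0.182 * 114 = 20.748
EU = -20.884 + -16.926 + 16.198 + 41.976 + 20.748
= 41.11


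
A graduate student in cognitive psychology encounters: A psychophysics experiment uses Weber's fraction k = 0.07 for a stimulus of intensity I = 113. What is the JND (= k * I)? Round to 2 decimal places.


JND = k * I
JND = 0.07 * 113
= 7.91


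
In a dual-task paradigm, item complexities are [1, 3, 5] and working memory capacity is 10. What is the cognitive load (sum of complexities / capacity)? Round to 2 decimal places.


Total complexity = 1 + 3 + 5 = 9
Load = total / capacity = 9 / 10
= 0.90


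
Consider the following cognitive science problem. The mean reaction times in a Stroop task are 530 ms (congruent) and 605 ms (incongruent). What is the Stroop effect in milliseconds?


Stroop effect = RT(incongruent) - RT(congruent)
= 605 - 530
= 75 ms


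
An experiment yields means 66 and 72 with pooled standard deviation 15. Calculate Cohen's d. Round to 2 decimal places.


Cohen's d = (M1 - M2) / S_pooled
= (66 - 72) / 15
= -6 / 15
= -0.40


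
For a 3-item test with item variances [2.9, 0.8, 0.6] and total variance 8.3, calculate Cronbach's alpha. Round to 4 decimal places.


alpha = (k/(k-1)) * (1 - sum(s_i^2)/s_total^2)
sum(item variances) = 4.3
k/(k-1) = 3/2 = 1.5
1 - 4.3/8.3 = 1 - 0.518072 = 0.481928
alpha = 1.5 * 0.481928
= 0.7229


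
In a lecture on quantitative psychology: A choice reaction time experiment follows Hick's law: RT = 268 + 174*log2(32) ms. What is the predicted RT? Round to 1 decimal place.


RT = 268 + 174 * log2(32)
log2(32) = 5.0
RT = 268 + 174 * 5.0
= 268 + 870.0
= 1138.0 ms


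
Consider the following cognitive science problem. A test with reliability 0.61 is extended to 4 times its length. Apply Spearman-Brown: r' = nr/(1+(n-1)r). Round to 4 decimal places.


r_new = n*r / (1 + (n-1)*r)
Numerator = 4 * 0.61 = 2.44
Denominator = 1 + 3 * 0.61 = 2.83
r_new = 2.44 / 2.83
= 0.8622


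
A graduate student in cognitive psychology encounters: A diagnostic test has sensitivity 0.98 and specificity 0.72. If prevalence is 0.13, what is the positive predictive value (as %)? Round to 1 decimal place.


PPV = (sens * prev) / (sens * prev + (1-spec) * (1-prev))
Numerator = 0.98 * 0.13 = 0.1274
P(positive and no disease) = (1 - spec) * (1 - prev) = (1 - 0.72) * (1 - 0.13) = 0.2436
Denominator = 0.1274 + 0.2436 = 0.371
PPV = 0.1274 / 0.371 = 0.343396
As percentage = 34.3


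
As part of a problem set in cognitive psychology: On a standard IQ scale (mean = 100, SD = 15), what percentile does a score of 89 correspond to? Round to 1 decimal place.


z = (IQ - mean) / SD
z = (89 - 100) / 15 = -0.7333
Percentile = Phi(-0.7333) * 100
Phi(-0.7333) = 0.231688
= 23.2


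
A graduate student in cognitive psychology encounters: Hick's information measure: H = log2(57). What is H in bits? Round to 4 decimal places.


H = log2(n)
H = log2(57)
= 5.8329


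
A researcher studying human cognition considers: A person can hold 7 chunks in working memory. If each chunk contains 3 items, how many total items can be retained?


Total items = chunks * items_per_chunk
= 7 * 3
= 21


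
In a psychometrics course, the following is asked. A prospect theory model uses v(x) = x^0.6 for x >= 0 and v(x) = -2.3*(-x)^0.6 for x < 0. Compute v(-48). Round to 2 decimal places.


Since x = -48 < 0, use v(x) = -lambda*(-x)^alpha
(-x) = 48
48^0.6 = 10.2034
v(-48) = -2.3 * 10.2034
= -23.47


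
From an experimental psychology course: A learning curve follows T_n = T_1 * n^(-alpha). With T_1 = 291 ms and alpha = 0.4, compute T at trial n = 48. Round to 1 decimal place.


T_n = 291 * 48^(-0.4)
48^(-0.4) = 0.212571
T_n = 291 * 0.212571
= 61.9 ms


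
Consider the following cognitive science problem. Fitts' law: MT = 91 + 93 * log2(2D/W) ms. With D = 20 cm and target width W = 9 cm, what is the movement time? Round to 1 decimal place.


MT = 91 + 93 * log2(2*20/9)
2D/W = 4.444444
log2(4.444444) = 2.152
MT = 91 + 93 * 2.152
= 291.1 ms


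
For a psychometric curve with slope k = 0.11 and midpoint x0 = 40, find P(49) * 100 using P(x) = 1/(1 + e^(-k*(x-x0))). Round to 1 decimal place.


P(x) = 1/(1 + e^(-0.11*(49 - 40)))
Exponent = -0.11 * 9 = -0.99
e^(-0.99) = 0.371577
P = 1/(1 + 0.371577) = 0.729088
Percentage = 72.9


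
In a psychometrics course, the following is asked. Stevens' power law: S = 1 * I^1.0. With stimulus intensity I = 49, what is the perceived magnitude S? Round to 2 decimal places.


S = 1 * 49^1.0
49^1.0 = 49.0
S = 1 * 49.0
= 49.00


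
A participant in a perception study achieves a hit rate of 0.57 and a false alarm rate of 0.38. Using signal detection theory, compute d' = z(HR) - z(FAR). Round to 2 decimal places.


d' = z(HR) - z(FAR)
z(0.57) = 0.1764
z(0.38) = -0.3055
d' = 0.1764 - -0.3055
= 0.48


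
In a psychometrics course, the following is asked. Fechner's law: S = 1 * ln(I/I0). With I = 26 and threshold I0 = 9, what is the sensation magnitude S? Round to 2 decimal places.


S = 1 * ln(26/9)
I/I0 = 2.888889
ln(2.888889) = 1.0609
S = 1 * 1.0609
= 1.06


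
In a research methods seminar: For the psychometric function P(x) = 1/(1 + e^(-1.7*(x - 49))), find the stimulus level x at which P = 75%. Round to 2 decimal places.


At P = 0.75: 0.75 = 1/(1 + e^(-k*(x-x0)))
Solving: e^(-k*(x-x0)) = 1/3
x = x0 + ln(3)/k
ln(3) = 1.0986
x = 49 + 1.0986/1.7
= 49 + 0.6462
= 49.65


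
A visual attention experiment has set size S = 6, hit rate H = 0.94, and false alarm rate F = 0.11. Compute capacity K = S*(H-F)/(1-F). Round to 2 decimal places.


K = S * (H - F) / (1 - F)
H - F = 0.83
1 - F = 0.89
K = 6 * 0.83 / 0.89
= 5.60


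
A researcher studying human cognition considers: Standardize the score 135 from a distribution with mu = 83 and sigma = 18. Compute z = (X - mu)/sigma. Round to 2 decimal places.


z = (X - mu) / sigma
= (135 - 83) / 18
= 52 / 18
= 2.89


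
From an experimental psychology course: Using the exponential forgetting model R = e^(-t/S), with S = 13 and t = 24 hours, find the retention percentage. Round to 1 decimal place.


R = e^(-t/S)
-t/S = -24/13 = -1.846154
R = e^(-1.846154) = 0.157843
Percentage = 0.157843 * 100
= 15.8


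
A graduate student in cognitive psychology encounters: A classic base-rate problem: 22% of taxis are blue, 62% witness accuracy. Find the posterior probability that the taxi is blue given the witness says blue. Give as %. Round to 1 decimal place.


P(blue | says blue) = P(says blue | blue)*P(blue) / [P(says blue | blue)*P(blue) + P(says blue | not blue)*P(not blue)]
Numerator = 0.62 * 0.22 = 0.1364
False identification = 0.38 * 0.78 = 0.2964
P = 0.1364 / (0.1364 + 0.2964)
= 0.1364 / 0.4328
As percentage = 31.5


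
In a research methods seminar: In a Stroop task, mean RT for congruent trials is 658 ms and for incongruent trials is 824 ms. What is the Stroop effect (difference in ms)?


Stroop effect = RT(incongruent) - RT(congruent)
= 824 - 658
= 166 ms


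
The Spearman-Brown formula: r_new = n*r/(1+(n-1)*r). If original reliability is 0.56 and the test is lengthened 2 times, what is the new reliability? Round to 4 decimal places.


r_new = n*r / (1 + (n-1)*r)
Numerator = 2 * 0.56 = 1.12
Denominator = 1 + 1 * 0.56 = 1.56
r_new = 1.12 / 1.56
= 0.7179


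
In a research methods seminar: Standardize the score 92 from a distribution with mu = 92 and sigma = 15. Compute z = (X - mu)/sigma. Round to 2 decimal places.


z = (X - mu) / sigma
= (92 - 92) / 15
= 0 / 15
= 0.00


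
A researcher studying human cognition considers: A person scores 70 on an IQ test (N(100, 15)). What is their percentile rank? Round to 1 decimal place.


z = (IQ - mean) / SD
z = (70 - 100) / 15 = -2.0
Percentile = Phi(-2.0) * 100
Phi(-2.0) = 0.02275
= 2.3


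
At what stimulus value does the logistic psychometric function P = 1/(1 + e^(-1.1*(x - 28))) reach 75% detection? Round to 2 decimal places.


At P = 0.75: 0.75 = 1/(1 + e^(-k*(x-x0)))
Solving: e^(-k*(x-x0)) = 1/3
x = x0 + ln(3)/k
ln(3) = 1.0986
x = 28 + 1.0986/1.1
= 28 + 0.9987
= 29.00


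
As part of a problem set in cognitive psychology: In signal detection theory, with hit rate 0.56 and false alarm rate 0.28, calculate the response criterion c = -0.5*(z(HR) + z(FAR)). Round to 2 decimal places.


c = -0.5 * (z(HR) + z(FAR))
z(0.56) = 0.151
z(0.28) = -0.5828
c = -0.5 * (0.151 + -0.5828)
= -0.5 * -0.4318
= 0.22


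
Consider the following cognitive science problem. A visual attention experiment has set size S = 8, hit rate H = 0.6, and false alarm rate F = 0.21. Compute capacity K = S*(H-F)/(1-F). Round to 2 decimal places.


K = S * (H - F) / (1 - F)
H - F = 0.39
1 - F = 0.79
K = 8 * 0.39 / 0.79
= 3.95


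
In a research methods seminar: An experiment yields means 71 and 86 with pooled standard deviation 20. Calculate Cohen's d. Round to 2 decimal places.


Cohen's d = (M1 - M2) / S_pooled
= (71 - 86) / 20
= -15 / 20
= -0.75


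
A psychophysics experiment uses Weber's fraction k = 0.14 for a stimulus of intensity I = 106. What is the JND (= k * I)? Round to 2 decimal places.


JND = k * I
JND = 0.14 * 106
= 14.84


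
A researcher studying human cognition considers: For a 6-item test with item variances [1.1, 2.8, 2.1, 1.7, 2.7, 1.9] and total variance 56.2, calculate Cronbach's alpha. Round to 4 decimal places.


alpha = (k/(k-1)) * (1 - sum(s_i^2)/s_total^2)
sum(item variances) = 12.3
k/(k-1) = 6/5 = 1.2
1 - 12.3/56.2 = 1 - 0.218861 = 0.781139
alpha = 1.2 * 0.781139
= 0.9374


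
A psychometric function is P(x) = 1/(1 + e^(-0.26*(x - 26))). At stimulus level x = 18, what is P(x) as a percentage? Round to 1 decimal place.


P(x) = 1/(1 + e^(-0.26*(18 - 26)))
Exponent = -0.26 * -8 = 2.08
e^(2.08) = 8.004469
P = 1/(1 + 8.004469) = 0.111056
Percentage = 11.1


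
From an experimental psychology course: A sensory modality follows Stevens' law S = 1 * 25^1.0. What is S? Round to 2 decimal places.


S = 1 * 25^1.0
25^1.0 = 25.0
S = 1 * 25.0
= 25.00


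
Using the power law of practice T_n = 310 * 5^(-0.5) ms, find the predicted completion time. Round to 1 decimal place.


T_n = 310 * 5^(-0.5)
5^(-0.5) = 0.447214
T_n = 310 * 0.447214
= 138.6 ms


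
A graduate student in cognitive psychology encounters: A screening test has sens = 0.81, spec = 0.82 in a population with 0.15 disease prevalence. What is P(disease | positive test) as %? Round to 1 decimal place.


PPV = (sens * prev) / (sens * prev + (1-spec) * (1-prev))
Numerator = 0.81 * 0.15 = 0.1215
P(positive and no disease) = (1 - spec) * (1 - prev) = (1 - 0.82) * (1 - 0.15) = 0.153
Denominator = 0.1215 + 0.153 = 0.2745
PPV = 0.1215 / 0.2745 = 0.442623
As percentage = 44.3


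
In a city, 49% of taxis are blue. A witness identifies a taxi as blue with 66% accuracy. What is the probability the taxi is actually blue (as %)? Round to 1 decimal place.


P(blue | says blue) = P(says blue | blue)*P(blue) / [P(says blue | blue)*P(blue) + P(says blue | not blue)*P(not blue)]
Numerator = 0.66 * 0.49 = 0.3234
False identification = 0.34 * 0.51 = 0.1734
P = 0.3234 / (0.3234 + 0.1734)
= 0.3234 / 0.4968
As percentage = 65.1


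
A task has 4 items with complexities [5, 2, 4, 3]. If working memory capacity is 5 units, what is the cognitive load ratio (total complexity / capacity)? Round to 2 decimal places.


Total complexity = 5 + 2 + 4 + 3 = 14
Load = total / capacity = 14 / 5
= 2.80


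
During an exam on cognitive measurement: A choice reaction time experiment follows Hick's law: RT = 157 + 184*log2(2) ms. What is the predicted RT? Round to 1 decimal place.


RT = 157 + 184 * log2(2)
log2(2) = 1.0
RT = 157 + 184 * 1.0
= 157 + 184.0
= 341.0 ms


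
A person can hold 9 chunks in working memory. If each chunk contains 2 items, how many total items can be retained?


Total items = chunks * items_per_chunk
= 9 * 2
= 18


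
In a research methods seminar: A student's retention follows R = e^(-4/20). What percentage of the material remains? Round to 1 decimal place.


R = e^(-t/S)
-t/S = -4/20 = -0.2
R = e^(-0.2) = 0.818731
Percentage = 0.818731 * 100
= 81.9


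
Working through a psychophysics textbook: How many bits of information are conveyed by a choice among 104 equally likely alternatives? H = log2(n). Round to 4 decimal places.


H = log2(n)
H = log2(104)
= 6.7004


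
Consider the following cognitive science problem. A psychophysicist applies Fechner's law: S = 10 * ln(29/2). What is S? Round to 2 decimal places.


S = 10 * ln(29/2)
I/I0 = 14.5
ln(14.5) = 2.6741
S = 10 * 2.6741
= 26.74


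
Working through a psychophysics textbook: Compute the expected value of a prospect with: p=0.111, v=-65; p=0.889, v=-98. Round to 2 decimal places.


EU = sum(p_i * v_i)
0.111 * -65 = -7.215
0.889 * -98 = -87.122
EU = -7.215 + -87.122
= -94.34


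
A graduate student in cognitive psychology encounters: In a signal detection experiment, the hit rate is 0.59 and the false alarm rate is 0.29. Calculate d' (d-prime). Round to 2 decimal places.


d' = z(HR) - z(FAR)
z(0.59) = 0.2275
z(0.29) = -0.5534
d' = 0.2275 - -0.5534
= 0.78


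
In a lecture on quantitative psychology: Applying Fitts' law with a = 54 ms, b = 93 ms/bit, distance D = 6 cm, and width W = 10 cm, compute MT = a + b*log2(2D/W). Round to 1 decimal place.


MT = 54 + 93 * log2(2*6/10)
2D/W = 1.2
log2(1.2) = 0.263
MT = 54 + 93 * 0.263
= 78.5 ms


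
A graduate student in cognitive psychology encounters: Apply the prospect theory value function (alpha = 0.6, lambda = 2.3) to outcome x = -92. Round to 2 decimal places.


Since x = -92 < 0, use v(x) = -lambda*(-x)^alpha
(-x) = 92
92^0.6 = 15.0755
v(-92) = -2.3 * 15.0755
= -34.67
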